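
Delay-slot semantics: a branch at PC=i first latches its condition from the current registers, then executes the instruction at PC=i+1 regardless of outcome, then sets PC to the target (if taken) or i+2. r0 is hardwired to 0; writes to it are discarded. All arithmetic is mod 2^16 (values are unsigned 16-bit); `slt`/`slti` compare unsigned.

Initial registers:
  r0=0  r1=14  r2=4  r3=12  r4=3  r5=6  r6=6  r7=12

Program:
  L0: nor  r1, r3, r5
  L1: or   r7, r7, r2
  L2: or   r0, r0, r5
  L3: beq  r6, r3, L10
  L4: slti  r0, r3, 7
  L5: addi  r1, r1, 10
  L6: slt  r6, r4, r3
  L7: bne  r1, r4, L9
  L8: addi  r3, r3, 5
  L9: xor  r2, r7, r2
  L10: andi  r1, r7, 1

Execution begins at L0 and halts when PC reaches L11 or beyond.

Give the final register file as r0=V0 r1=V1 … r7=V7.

[0] nor  r1, r3, r5  →  {r0:0, r1:65521, r2:4, r3:12, r4:3, r5:6, r6:6, r7:12}
[1] or   r7, r7, r2  →  {r0:0, r1:65521, r2:4, r3:12, r4:3, r5:6, r6:6, r7:12}
[2] or   r0, r0, r5  →  {r0:0, r1:65521, r2:4, r3:12, r4:3, r5:6, r6:6, r7:12}
[3] beq  r6, r3, L10  →  {r0:0, r1:65521, r2:4, r3:12, r4:3, r5:6, r6:6, r7:12}  ⟨branch fallthrough⟩
[4] slti  r0, r3, 7  →  {r0:0, r1:65521, r2:4, r3:12, r4:3, r5:6, r6:6, r7:12}
[5] addi  r1, r1, 10  →  {r0:0, r1:65531, r2:4, r3:12, r4:3, r5:6, r6:6, r7:12}
[6] slt  r6, r4, r3  →  {r0:0, r1:65531, r2:4, r3:12, r4:3, r5:6, r6:1, r7:12}
[7] bne  r1, r4, L9  →  {r0:0, r1:65531, r2:4, r3:12, r4:3, r5:6, r6:1, r7:12}  ⟨branch taken⟩
[8] addi  r3, r3, 5  →  {r0:0, r1:65531, r2:4, r3:17, r4:3, r5:6, r6:1, r7:12}
[9] xor  r2, r7, r2  →  {r0:0, r1:65531, r2:8, r3:17, r4:3, r5:6, r6:1, r7:12}
[10] andi  r1, r7, 1  →  {r0:0, r1:0, r2:8, r3:17, r4:3, r5:6, r6:1, r7:12}

r0=0 r1=0 r2=8 r3=17 r4=3 r5=6 r6=1 r7=12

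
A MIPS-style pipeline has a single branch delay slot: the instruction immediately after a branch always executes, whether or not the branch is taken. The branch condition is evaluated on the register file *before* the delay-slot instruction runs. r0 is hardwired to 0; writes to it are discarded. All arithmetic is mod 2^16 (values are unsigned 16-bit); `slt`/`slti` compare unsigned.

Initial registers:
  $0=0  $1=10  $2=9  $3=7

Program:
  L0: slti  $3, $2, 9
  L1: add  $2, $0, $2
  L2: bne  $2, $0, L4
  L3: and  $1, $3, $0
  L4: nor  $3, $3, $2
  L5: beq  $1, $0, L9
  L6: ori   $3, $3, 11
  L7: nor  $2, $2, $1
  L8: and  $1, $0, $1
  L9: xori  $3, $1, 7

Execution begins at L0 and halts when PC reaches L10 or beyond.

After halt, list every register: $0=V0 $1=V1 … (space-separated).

[0] slti  $3, $2, 9  →  {$0:0, $1:10, $2:9, $3:0}
[1] add  $2, $0, $2  →  {$0:0, $1:10, $2:9, $3:0}
[2] bne  $2, $0, L4  →  {$0:0, $1:10, $2:9, $3:0}  ⟨branch taken⟩
[3] and  $1, $3, $0  →  {$0:0, $1:0, $2:9, $3:0}
[4] nor  $3, $3, $2  →  {$0:0, $1:0, $2:9, $3:65526}
[5] beq  $1, $0, L9  →  {$0:0, $1:0, $2:9, $3:65526}  ⟨branch taken⟩
[6] ori   $3, $3, 11  →  {$0:0, $1:0, $2:9, $3:65535}
[9] xori  $3, $1, 7  →  {$0:0, $1:0, $2:9, $3:7}

$0=0 $1=0 $2=9 $3=7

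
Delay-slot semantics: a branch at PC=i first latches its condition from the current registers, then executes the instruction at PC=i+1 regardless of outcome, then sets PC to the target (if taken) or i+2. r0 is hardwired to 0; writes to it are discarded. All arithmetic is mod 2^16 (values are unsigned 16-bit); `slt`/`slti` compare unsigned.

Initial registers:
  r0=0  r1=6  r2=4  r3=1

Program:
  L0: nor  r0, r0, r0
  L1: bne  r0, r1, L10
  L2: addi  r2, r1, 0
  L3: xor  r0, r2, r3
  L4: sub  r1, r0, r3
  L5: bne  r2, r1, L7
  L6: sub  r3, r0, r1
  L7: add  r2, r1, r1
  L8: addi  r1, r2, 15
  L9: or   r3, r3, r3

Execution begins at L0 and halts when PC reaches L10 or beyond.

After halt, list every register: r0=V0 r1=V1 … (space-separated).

r0=0 r1=6 r2=6 r3=1

[0] nor  r0, r0, r0  →  {r0:0, r1:6, r2:4, r3:1}
[1] bne  r0, r1, L10  →  {r0:0, r1:6, r2:4, r3:1}  ⟨branch taken⟩
[2] addi  r2, r1, 0  →  {r0:0, r1:6, r2:6, r3:1}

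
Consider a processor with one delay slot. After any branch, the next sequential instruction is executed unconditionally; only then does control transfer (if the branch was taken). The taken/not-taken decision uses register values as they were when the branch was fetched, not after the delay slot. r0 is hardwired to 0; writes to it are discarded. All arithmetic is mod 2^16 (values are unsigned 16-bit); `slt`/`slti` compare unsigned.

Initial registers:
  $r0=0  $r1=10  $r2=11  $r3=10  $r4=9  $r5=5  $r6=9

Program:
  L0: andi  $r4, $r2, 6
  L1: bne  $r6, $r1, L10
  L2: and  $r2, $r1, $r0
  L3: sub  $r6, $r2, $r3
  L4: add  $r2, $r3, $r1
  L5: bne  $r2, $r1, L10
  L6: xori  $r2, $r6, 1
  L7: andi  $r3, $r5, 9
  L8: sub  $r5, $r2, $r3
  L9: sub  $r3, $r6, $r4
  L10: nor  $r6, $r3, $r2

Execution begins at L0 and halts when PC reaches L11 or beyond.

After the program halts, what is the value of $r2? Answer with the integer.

PC=0  andi  $r4, $r2, 6      | $r0=0 $r1=10 $r2=11 $r3=10 $r4=2 $r5=5 $r6=9
PC=1  bne  $r6, $r1, L10     | $r0=0 $r1=10 $r2=11 $r3=10 $r4=2 $r5=5 $r6=9  [TAKEN]
PC=2  and  $r2, $r1, $r0     | $r0=0 $r1=10 $r2=0 $r3=10 $r4=2 $r5=5 $r6=9
PC=10 nor  $r6, $r3, $r2     | $r0=0 $r1=10 $r2=0 $r3=10 $r4=2 $r5=5 $r6=65525

0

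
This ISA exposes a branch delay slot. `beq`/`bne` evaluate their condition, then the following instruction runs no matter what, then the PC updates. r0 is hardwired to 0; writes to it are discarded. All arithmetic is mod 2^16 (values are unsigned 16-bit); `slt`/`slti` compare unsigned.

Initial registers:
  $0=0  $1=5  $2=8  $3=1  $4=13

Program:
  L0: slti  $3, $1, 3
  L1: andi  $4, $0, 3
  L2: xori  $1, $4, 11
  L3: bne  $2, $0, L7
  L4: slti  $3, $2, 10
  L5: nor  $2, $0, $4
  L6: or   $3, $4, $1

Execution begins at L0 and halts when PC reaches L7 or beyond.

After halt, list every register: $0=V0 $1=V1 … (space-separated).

PC=0  slti  $3, $1, 3        | $0=0 $1=5 $2=8 $3=0 $4=13
PC=1  andi  $4, $0, 3        | $0=0 $1=5 $2=8 $3=0 $4=0
PC=2  xori  $1, $4, 11       | $0=0 $1=11 $2=8 $3=0 $4=0
PC=3  bne  $2, $0, L7        | $0=0 $1=11 $2=8 $3=0 $4=0  [TAKEN]
PC=4  slti  $3, $2, 10       | $0=0 $1=11 $2=8 $3=1 $4=0

$0=0 $1=11 $2=8 $3=1 $4=0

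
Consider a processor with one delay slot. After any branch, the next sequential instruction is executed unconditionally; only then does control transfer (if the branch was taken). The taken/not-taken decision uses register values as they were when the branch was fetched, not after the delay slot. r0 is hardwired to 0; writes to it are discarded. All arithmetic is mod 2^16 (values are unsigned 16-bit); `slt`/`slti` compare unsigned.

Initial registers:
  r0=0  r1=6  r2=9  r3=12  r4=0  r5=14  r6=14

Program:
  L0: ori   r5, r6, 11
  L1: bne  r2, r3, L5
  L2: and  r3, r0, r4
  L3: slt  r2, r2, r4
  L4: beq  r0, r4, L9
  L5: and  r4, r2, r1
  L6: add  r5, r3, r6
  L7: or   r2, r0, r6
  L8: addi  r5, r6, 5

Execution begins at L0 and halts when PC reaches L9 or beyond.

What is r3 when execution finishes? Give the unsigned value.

[0] ori   r5, r6, 11  →  {r0:0, r1:6, r2:9, r3:12, r4:0, r5:15, r6:14}
[1] bne  r2, r3, L5  →  {r0:0, r1:6, r2:9, r3:12, r4:0, r5:15, r6:14}  ⟨branch taken⟩
[2] and  r3, r0, r4  →  {r0:0, r1:6, r2:9, r3:0, r4:0, r5:15, r6:14}
[5] and  r4, r2, r1  →  {r0:0, r1:6, r2:9, r3:0, r4:0, r5:15, r6:14}
[6] add  r5, r3, r6  →  {r0:0, r1:6, r2:9, r3:0, r4:0, r5:14, r6:14}
[7] or   r2, r0, r6  →  {r0:0, r1:6, r2:14, r3:0, r4:0, r5:14, r6:14}
[8] addi  r5, r6, 5  →  {r0:0, r1:6, r2:14, r3:0, r4:0, r5:19, r6:14}

0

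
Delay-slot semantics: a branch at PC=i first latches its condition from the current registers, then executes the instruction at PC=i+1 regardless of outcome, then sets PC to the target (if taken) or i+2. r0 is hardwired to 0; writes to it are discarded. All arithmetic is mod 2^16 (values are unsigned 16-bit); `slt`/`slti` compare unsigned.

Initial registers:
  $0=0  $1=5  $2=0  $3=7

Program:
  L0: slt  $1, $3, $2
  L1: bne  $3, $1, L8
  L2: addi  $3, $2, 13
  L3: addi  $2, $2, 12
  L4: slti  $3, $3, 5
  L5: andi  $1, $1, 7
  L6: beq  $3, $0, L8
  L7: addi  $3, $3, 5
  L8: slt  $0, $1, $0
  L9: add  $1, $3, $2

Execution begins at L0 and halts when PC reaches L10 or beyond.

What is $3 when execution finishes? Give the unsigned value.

PC=0  slt  $1, $3, $2        | $0=0 $1=0 $2=0 $3=7
PC=1  bne  $3, $1, L8        | $0=0 $1=0 $2=0 $3=7  [TAKEN]
PC=2  addi  $3, $2, 13       | $0=0 $1=0 $2=0 $3=13
PC=8  slt  $0, $1, $0        | $0=0 $1=0 $2=0 $3=13
PC=9  add  $1, $3, $2        | $0=0 $1=13 $2=0 $3=13

13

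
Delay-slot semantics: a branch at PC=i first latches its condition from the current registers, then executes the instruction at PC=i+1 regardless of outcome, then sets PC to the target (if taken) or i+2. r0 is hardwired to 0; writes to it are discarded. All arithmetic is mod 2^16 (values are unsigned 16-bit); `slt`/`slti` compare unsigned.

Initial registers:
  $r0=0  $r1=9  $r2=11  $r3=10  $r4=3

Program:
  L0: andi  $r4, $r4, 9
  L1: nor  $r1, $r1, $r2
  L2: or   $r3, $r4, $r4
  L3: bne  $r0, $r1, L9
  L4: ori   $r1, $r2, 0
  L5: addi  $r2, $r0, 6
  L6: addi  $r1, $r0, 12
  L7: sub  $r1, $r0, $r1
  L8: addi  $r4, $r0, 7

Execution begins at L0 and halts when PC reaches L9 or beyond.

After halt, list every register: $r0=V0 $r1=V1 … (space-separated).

$r0=0 $r1=11 $r2=11 $r3=1 $r4=1

PC=0  andi  $r4, $r4, 9      | $r0=0 $r1=9 $r2=11 $r3=10 $r4=1
PC=1  nor  $r1, $r1, $r2     | $r0=0 $r1=65524 $r2=11 $r3=10 $r4=1
PC=2  or   $r3, $r4, $r4     | $r0=0 $r1=65524 $r2=11 $r3=1 $r4=1
PC=3  bne  $r0, $r1, L9      | $r0=0 $r1=65524 $r2=11 $r3=1 $r4=1  [TAKEN]
PC=4  ori   $r1, $r2, 0      | $r0=0 $r1=11 $r2=11 $r3=1 $r4=1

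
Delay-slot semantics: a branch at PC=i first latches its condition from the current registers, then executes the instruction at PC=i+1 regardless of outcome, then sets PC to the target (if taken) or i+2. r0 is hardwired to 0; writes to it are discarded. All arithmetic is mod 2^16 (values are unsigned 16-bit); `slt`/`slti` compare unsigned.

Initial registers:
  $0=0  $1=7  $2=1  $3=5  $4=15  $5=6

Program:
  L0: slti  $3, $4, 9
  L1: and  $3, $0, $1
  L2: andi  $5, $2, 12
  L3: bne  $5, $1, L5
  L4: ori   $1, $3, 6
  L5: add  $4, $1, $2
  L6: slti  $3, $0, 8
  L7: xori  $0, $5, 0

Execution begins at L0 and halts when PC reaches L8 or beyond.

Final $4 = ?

7

PC=0  slti  $3, $4, 9        | $0=0 $1=7 $2=1 $3=0 $4=15 $5=6
PC=1  and  $3, $0, $1        | $0=0 $1=7 $2=1 $3=0 $4=15 $5=6
PC=2  andi  $5, $2, 12       | $0=0 $1=7 $2=1 $3=0 $4=15 $5=0
PC=3  bne  $5, $1, L5        | $0=0 $1=7 $2=1 $3=0 $4=15 $5=0  [TAKEN]
PC=4  ori   $1, $3, 6        | $0=0 $1=6 $2=1 $3=0 $4=15 $5=0
PC=5  add  $4, $1, $2        | $0=0 $1=6 $2=1 $3=0 $4=7 $5=0
PC=6  slti  $3, $0, 8        | $0=0 $1=6 $2=1 $3=1 $4=7 $5=0
PC=7  xori  $0, $5, 0        | $0=0 $1=6 $2=1 $3=1 $4=7 $5=0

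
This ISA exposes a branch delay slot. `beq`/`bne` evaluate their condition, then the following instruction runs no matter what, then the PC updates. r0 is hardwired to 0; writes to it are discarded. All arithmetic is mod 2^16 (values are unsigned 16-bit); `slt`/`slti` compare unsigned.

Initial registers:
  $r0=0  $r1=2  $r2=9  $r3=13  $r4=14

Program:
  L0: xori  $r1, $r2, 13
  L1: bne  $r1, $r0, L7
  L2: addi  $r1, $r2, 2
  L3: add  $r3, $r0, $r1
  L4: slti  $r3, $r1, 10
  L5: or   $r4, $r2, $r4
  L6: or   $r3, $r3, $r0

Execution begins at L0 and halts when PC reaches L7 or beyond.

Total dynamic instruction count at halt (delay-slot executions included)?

3

  step pc=0: xori  $r1, $r2, 13  regs=(0,4,9,13,14)
  step pc=1: bne  $r1, $r0, L7  cond=T  regs=(0,4,9,13,14)
  step pc=2: addi  $r1, $r2, 2  regs=(0,11,9,13,14)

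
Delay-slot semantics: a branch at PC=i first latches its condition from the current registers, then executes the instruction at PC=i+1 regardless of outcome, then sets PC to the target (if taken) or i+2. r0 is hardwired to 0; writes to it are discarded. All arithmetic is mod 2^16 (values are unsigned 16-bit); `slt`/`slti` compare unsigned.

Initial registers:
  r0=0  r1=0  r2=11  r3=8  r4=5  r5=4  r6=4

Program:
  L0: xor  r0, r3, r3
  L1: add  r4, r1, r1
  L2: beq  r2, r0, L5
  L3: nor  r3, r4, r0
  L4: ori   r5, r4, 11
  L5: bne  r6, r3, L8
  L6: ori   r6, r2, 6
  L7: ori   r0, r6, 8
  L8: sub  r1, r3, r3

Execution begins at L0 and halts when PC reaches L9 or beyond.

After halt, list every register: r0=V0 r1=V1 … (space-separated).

PC=0  xor  r0, r3, r3        | r0=0 r1=0 r2=11 r3=8 r4=5 r5=4 r6=4
PC=1  add  r4, r1, r1        | r0=0 r1=0 r2=11 r3=8 r4=0 r5=4 r6=4
PC=2  beq  r2, r0, L5        | r0=0 r1=0 r2=11 r3=8 r4=0 r5=4 r6=4  [not taken]
PC=3  nor  r3, r4, r0        | r0=0 r1=0 r2=11 r3=65535 r4=0 r5=4 r6=4
PC=4  ori   r5, r4, 11       | r0=0 r1=0 r2=11 r3=65535 r4=0 r5=11 r6=4
PC=5  bne  r6, r3, L8        | r0=0 r1=0 r2=11 r3=65535 r4=0 r5=11 r6=4  [TAKEN]
PC=6  ori   r6, r2, 6        | r0=0 r1=0 r2=11 r3=65535 r4=0 r5=11 r6=15
PC=8  sub  r1, r3, r3        | r0=0 r1=0 r2=11 r3=65535 r4=0 r5=11 r6=15

r0=0 r1=0 r2=11 r3=65535 r4=0 r5=11 r6=15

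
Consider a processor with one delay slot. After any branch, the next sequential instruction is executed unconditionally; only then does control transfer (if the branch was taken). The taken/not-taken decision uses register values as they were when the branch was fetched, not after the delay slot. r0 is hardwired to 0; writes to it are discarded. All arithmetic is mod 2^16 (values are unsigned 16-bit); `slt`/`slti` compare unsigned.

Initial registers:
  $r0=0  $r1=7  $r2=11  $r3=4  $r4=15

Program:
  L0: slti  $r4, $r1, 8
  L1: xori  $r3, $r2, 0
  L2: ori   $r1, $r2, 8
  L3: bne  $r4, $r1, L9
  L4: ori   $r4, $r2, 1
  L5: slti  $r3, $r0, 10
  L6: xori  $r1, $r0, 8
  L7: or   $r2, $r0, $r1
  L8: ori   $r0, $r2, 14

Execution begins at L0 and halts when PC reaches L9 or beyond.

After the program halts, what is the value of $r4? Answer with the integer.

11

[0] slti  $r4, $r1, 8  →  {$r0:0, $r1:7, $r2:11, $r3:4, $r4:1}
[1] xori  $r3, $r2, 0  →  {$r0:0, $r1:7, $r2:11, $r3:11, $r4:1}
[2] ori   $r1, $r2, 8  →  {$r0:0, $r1:11, $r2:11, $r3:11, $r4:1}
[3] bne  $r4, $r1, L9  →  {$r0:0, $r1:11, $r2:11, $r3:11, $r4:1}  ⟨branch taken⟩
[4] ori   $r4, $r2, 1  →  {$r0:0, $r1:11, $r2:11, $r3:11, $r4:11}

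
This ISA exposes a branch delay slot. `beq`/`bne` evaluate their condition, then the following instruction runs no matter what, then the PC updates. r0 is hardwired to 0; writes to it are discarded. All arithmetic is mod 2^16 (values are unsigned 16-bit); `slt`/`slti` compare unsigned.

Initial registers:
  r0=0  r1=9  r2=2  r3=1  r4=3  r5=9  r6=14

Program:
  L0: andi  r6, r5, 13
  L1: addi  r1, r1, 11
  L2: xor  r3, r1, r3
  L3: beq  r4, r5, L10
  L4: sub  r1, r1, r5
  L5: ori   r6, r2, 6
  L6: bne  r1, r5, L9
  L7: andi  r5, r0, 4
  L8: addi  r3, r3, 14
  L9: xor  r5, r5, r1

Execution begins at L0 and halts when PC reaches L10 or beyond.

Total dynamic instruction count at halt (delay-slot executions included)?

9

  step pc=0: andi  r6, r5, 13  regs=(0,9,2,1,3,9,9)
  step pc=1: addi  r1, r1, 11  regs=(0,20,2,1,3,9,9)
  step pc=2: xor  r3, r1, r3  regs=(0,20,2,21,3,9,9)
  step pc=3: beq  r4, r5, L10  cond=F  regs=(0,20,2,21,3,9,9)
  step pc=4: sub  r1, r1, r5  regs=(0,11,2,21,3,9,9)
  step pc=5: ori   r6, r2, 6  regs=(0,11,2,21,3,9,6)
  step pc=6: bne  r1, r5, L9  cond=T  regs=(0,11,2,21,3,9,6)
  step pc=7: andi  r5, r0, 4  regs=(0,11,2,21,3,0,6)
  step pc=9: xor  r5, r5, r1  regs=(0,11,2,21,3,11,6)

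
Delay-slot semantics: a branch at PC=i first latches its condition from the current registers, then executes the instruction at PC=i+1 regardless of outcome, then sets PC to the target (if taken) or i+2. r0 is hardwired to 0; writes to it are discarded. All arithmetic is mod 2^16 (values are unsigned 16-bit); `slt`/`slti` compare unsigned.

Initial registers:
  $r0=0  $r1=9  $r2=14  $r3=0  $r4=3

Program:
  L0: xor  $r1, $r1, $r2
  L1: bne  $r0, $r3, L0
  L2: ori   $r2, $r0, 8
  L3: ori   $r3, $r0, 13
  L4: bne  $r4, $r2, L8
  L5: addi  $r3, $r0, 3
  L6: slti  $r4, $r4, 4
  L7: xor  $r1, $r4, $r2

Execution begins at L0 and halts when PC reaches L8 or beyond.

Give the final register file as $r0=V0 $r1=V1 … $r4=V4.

$r0=0 $r1=7 $r2=8 $r3=3 $r4=3

PC=0  xor  $r1, $r1, $r2     | $r0=0 $r1=7 $r2=14 $r3=0 $r4=3
PC=1  bne  $r0, $r3, L0      | $r0=0 $r1=7 $r2=14 $r3=0 $r4=3  [not taken]
PC=2  ori   $r2, $r0, 8      | $r0=0 $r1=7 $r2=8 $r3=0 $r4=3
PC=3  ori   $r3, $r0, 13     | $r0=0 $r1=7 $r2=8 $r3=13 $r4=3
PC=4  bne  $r4, $r2, L8      | $r0=0 $r1=7 $r2=8 $r3=13 $r4=3  [TAKEN]
PC=5  addi  $r3, $r0, 3      | $r0=0 $r1=7 $r2=8 $r3=3 $r4=3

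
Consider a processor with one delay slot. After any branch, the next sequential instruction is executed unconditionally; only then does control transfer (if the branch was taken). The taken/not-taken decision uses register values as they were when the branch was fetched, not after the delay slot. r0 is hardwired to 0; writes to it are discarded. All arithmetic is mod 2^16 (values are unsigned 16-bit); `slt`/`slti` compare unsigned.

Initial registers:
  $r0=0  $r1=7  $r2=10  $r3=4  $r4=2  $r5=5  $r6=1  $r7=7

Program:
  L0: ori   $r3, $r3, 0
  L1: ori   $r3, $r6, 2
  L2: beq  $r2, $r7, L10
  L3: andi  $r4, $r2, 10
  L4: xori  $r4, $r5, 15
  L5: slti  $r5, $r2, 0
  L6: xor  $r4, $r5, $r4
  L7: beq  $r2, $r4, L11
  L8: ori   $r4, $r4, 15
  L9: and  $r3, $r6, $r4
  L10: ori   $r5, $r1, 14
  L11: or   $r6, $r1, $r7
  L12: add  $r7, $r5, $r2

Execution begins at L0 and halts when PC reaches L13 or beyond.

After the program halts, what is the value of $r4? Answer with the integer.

15

PC=0  ori   $r3, $r3, 0      | $r0=0 $r1=7 $r2=10 $r3=4 $r4=2 $r5=5 $r6=1 $r7=7
PC=1  ori   $r3, $r6, 2      | $r0=0 $r1=7 $r2=10 $r3=3 $r4=2 $r5=5 $r6=1 $r7=7
PC=2  beq  $r2, $r7, L10     | $r0=0 $r1=7 $r2=10 $r3=3 $r4=2 $r5=5 $r6=1 $r7=7  [not taken]
PC=3  andi  $r4, $r2, 10     | $r0=0 $r1=7 $r2=10 $r3=3 $r4=10 $r5=5 $r6=1 $r7=7
PC=4  xori  $r4, $r5, 15     | $r0=0 $r1=7 $r2=10 $r3=3 $r4=10 $r5=5 $r6=1 $r7=7
PC=5  slti  $r5, $r2, 0      | $r0=0 $r1=7 $r2=10 $r3=3 $r4=10 $r5=0 $r6=1 $r7=7
PC=6  xor  $r4, $r5, $r4     | $r0=0 $r1=7 $r2=10 $r3=3 $r4=10 $r5=0 $r6=1 $r7=7
PC=7  beq  $r2, $r4, L11     | $r0=0 $r1=7 $r2=10 $r3=3 $r4=10 $r5=0 $r6=1 $r7=7  [TAKEN]
PC=8  ori   $r4, $r4, 15     | $r0=0 $r1=7 $r2=10 $r3=3 $r4=15 $r5=0 $r6=1 $r7=7
PC=11 or   $r6, $r1, $r7     | $r0=0 $r1=7 $r2=10 $r3=3 $r4=15 $r5=0 $r6=7 $r7=7
PC=12 add  $r7, $r5, $r2     | $r0=0 $r1=7 $r2=10 $r3=3 $r4=15 $r5=0 $r6=7 $r7=10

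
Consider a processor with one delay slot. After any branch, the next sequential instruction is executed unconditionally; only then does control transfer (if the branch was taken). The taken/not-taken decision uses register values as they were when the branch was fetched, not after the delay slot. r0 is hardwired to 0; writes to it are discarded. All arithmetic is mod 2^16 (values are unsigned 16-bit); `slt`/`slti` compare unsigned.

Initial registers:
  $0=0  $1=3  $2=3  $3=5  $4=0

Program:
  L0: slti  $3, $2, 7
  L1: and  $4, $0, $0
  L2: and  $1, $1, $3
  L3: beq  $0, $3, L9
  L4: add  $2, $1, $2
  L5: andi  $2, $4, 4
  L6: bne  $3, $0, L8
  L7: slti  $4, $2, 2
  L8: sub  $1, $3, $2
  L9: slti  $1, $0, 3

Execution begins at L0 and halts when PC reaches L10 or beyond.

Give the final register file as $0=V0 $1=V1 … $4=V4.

$0=0 $1=1 $2=0 $3=1 $4=1

#0 slti  $3, $2, 7 ; 0/3/3/1/0
#1 and  $4, $0, $0 ; 0/3/3/1/0
#2 and  $1, $1, $3 ; 0/1/3/1/0
#3 beq  $0, $3, L9 ; 0/1/3/1/0 ; →fallthru
#4 add  $2, $1, $2 ; 0/1/4/1/0
#5 andi  $2, $4, 4 ; 0/1/0/1/0
#6 bne  $3, $0, L8 ; 0/1/0/1/0 ; →target
#7 slti  $4, $2, 2 ; 0/1/0/1/1
#8 sub  $1, $3, $2 ; 0/1/0/1/1
#9 slti  $1, $0, 3 ; 0/1/0/1/1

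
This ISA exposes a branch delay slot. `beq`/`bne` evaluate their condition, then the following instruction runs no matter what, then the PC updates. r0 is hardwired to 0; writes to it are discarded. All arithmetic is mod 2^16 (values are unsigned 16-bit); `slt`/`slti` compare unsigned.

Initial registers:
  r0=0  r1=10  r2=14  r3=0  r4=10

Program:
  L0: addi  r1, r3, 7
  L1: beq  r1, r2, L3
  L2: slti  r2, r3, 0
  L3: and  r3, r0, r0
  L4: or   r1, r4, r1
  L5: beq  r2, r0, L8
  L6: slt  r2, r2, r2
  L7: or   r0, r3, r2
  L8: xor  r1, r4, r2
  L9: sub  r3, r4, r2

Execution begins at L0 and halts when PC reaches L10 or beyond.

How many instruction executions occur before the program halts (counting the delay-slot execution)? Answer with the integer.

9

  step pc=0: addi  r1, r3, 7  regs=(0,7,14,0,10)
  step pc=1: beq  r1, r2, L3  cond=F  regs=(0,7,14,0,10)
  step pc=2: slti  r2, r3, 0  regs=(0,7,0,0,10)
  step pc=3: and  r3, r0, r0  regs=(0,7,0,0,10)
  step pc=4: or   r1, r4, r1  regs=(0,15,0,0,10)
  step pc=5: beq  r2, r0, L8  cond=T  regs=(0,15,0,0,10)
  step pc=6: slt  r2, r2, r2  regs=(0,15,0,0,10)
  step pc=8: xor  r1, r4, r2  regs=(0,10,0,0,10)
  step pc=9: sub  r3, r4, r2  regs=(0,10,0,10,10)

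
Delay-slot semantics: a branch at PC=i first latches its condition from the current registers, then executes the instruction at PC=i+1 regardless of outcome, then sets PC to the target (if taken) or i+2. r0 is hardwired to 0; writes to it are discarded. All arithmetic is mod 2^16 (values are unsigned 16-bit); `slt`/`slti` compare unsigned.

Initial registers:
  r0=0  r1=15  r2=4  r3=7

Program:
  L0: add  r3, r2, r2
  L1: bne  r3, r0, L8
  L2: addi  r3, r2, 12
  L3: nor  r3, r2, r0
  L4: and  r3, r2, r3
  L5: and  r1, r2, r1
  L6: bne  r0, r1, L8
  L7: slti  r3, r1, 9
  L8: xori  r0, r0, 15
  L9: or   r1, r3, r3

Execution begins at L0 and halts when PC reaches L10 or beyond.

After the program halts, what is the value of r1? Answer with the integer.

16

[0] add  r3, r2, r2  →  {r0:0, r1:15, r2:4, r3:8}
[1] bne  r3, r0, L8  →  {r0:0, r1:15, r2:4, r3:8}  ⟨branch taken⟩
[2] addi  r3, r2, 12  →  {r0:0, r1:15, r2:4, r3:16}
[8] xori  r0, r0, 15  →  {r0:0, r1:15, r2:4, r3:16}
[9] or   r1, r3, r3  →  {r0:0, r1:16, r2:4, r3:16}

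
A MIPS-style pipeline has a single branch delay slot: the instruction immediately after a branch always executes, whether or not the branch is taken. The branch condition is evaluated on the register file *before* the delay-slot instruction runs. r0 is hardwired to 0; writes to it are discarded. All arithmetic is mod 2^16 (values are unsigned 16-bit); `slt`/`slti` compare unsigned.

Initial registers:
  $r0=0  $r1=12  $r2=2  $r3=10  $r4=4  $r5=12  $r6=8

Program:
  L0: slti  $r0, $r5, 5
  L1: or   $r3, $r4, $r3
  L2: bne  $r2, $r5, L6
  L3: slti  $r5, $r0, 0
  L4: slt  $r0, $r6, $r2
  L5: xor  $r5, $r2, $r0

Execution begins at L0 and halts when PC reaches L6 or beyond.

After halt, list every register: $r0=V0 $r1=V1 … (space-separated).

[0] slti  $r0, $r5, 5  →  {$r0:0, $r1:12, $r2:2, $r3:10, $r4:4, $r5:12, $r6:8}
[1] or   $r3, $r4, $r3  →  {$r0:0, $r1:12, $r2:2, $r3:14, $r4:4, $r5:12, $r6:8}
[2] bne  $r2, $r5, L6  →  {$r0:0, $r1:12, $r2:2, $r3:14, $r4:4, $r5:12, $r6:8}  ⟨branch taken⟩
[3] slti  $r5, $r0, 0  →  {$r0:0, $r1:12, $r2:2, $r3:14, $r4:4, $r5:0, $r6:8}

$r0=0 $r1=12 $r2=2 $r3=14 $r4=4 $r5=0 $r6=8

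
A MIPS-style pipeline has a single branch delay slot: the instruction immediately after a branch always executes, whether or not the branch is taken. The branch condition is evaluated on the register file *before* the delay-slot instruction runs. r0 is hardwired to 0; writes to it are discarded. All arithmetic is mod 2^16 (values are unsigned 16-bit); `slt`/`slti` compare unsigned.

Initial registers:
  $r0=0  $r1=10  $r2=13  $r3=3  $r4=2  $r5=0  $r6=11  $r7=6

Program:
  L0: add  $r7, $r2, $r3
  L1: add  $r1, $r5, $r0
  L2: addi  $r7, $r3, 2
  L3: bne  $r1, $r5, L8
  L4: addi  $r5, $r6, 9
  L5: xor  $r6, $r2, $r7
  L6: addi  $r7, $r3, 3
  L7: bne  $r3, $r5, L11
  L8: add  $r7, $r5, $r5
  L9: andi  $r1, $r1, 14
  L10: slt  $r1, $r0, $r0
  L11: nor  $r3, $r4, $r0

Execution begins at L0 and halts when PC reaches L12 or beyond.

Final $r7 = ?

[0] add  $r7, $r2, $r3  →  {$r0:0, $r1:10, $r2:13, $r3:3, $r4:2, $r5:0, $r6:11, $r7:16}
[1] add  $r1, $r5, $r0  →  {$r0:0, $r1:0, $r2:13, $r3:3, $r4:2, $r5:0, $r6:11, $r7:16}
[2] addi  $r7, $r3, 2  →  {$r0:0, $r1:0, $r2:13, $r3:3, $r4:2, $r5:0, $r6:11, $r7:5}
[3] bne  $r1, $r5, L8  →  {$r0:0, $r1:0, $r2:13, $r3:3, $r4:2, $r5:0, $r6:11, $r7:5}  ⟨branch fallthrough⟩
[4] addi  $r5, $r6, 9  →  {$r0:0, $r1:0, $r2:13, $r3:3, $r4:2, $r5:20, $r6:11, $r7:5}
[5] xor  $r6, $r2, $r7  →  {$r0:0, $r1:0, $r2:13, $r3:3, $r4:2, $r5:20, $r6:8, $r7:5}
[6] addi  $r7, $r3, 3  →  {$r0:0, $r1:0, $r2:13, $r3:3, $r4:2, $r5:20, $r6:8, $r7:6}
[7] bne  $r3, $r5, L11  →  {$r0:0, $r1:0, $r2:13, $r3:3, $r4:2, $r5:20, $r6:8, $r7:6}  ⟨branch taken⟩
[8] add  $r7, $r5, $r5  →  {$r0:0, $r1:0, $r2:13, $r3:3, $r4:2, $r5:20, $r6:8, $r7:40}
[11] nor  $r3, $r4, $r0  →  {$r0:0, $r1:0, $r2:13, $r3:65533, $r4:2, $r5:20, $r6:8, $r7:40}

40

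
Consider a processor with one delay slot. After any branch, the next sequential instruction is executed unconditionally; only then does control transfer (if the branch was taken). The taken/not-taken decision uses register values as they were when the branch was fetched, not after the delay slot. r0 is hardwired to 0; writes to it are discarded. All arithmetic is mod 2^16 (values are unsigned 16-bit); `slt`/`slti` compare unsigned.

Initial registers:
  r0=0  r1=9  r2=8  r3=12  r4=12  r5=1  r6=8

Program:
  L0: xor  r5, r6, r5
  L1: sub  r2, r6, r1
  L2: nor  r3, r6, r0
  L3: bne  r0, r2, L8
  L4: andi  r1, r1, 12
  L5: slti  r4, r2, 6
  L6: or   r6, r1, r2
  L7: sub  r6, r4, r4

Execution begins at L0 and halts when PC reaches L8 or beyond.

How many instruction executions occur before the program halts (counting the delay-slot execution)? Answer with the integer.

[0] xor  r5, r6, r5  →  {r0:0, r1:9, r2:8, r3:12, r4:12, r5:9, r6:8}
[1] sub  r2, r6, r1  →  {r0:0, r1:9, r2:65535, r3:12, r4:12, r5:9, r6:8}
[2] nor  r3, r6, r0  →  {r0:0, r1:9, r2:65535, r3:65527, r4:12, r5:9, r6:8}
[3] bne  r0, r2, L8  →  {r0:0, r1:9, r2:65535, r3:65527, r4:12, r5:9, r6:8}  ⟨branch taken⟩
[4] andi  r1, r1, 12  →  {r0:0, r1:8, r2:65535, r3:65527, r4:12, r5:9, r6:8}

5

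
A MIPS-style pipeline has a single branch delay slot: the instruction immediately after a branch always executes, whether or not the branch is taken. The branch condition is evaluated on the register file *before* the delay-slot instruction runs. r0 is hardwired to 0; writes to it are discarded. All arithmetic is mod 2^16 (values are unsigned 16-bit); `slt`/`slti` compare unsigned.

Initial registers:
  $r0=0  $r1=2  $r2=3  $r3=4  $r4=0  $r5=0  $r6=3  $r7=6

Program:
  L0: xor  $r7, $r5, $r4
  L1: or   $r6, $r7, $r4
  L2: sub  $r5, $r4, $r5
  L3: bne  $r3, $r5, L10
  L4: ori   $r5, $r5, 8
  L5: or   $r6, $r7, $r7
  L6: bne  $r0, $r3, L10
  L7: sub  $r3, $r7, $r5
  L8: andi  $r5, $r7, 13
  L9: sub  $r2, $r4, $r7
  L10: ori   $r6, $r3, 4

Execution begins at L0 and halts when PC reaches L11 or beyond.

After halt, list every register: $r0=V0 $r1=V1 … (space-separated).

$r0=0 $r1=2 $r2=3 $r3=4 $r4=0 $r5=8 $r6=4 $r7=0

[0] xor  $r7, $r5, $r4  →  {$r0:0, $r1:2, $r2:3, $r3:4, $r4:0, $r5:0, $r6:3, $r7:0}
[1] or   $r6, $r7, $r4  →  {$r0:0, $r1:2, $r2:3, $r3:4, $r4:0, $r5:0, $r6:0, $r7:0}
[2] sub  $r5, $r4, $r5  →  {$r0:0, $r1:2, $r2:3, $r3:4, $r4:0, $r5:0, $r6:0, $r7:0}
[3] bne  $r3, $r5, L10  →  {$r0:0, $r1:2, $r2:3, $r3:4, $r4:0, $r5:0, $r6:0, $r7:0}  ⟨branch taken⟩
[4] ori   $r5, $r5, 8  →  {$r0:0, $r1:2, $r2:3, $r3:4, $r4:0, $r5:8, $r6:0, $r7:0}
[10] ori   $r6, $r3, 4  →  {$r0:0, $r1:2, $r2:3, $r3:4, $r4:0, $r5:8, $r6:4, $r7:0}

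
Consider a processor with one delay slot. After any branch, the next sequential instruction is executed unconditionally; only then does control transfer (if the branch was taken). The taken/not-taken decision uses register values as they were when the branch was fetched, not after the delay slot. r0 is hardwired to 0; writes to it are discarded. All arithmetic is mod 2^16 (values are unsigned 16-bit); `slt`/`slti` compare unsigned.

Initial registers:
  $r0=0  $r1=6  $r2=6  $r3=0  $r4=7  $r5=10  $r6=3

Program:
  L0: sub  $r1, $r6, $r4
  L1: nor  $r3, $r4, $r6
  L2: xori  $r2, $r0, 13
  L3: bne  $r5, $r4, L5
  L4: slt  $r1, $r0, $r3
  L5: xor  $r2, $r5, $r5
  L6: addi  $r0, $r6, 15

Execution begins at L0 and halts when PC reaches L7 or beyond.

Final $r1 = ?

1

[0] sub  $r1, $r6, $r4  →  {$r0:0, $r1:65532, $r2:6, $r3:0, $r4:7, $r5:10, $r6:3}
[1] nor  $r3, $r4, $r6  →  {$r0:0, $r1:65532, $r2:6, $r3:65528, $r4:7, $r5:10, $r6:3}
[2] xori  $r2, $r0, 13  →  {$r0:0, $r1:65532, $r2:13, $r3:65528, $r4:7, $r5:10, $r6:3}
[3] bne  $r5, $r4, L5  →  {$r0:0, $r1:65532, $r2:13, $r3:65528, $r4:7, $r5:10, $r6:3}  ⟨branch taken⟩
[4] slt  $r1, $r0, $r3  →  {$r0:0, $r1:1, $r2:13, $r3:65528, $r4:7, $r5:10, $r6:3}
[5] xor  $r2, $r5, $r5  →  {$r0:0, $r1:1, $r2:0, $r3:65528, $r4:7, $r5:10, $r6:3}
[6] addi  $r0, $r6, 15  →  {$r0:0, $r1:1, $r2:0, $r3:65528, $r4:7, $r5:10, $r6:3}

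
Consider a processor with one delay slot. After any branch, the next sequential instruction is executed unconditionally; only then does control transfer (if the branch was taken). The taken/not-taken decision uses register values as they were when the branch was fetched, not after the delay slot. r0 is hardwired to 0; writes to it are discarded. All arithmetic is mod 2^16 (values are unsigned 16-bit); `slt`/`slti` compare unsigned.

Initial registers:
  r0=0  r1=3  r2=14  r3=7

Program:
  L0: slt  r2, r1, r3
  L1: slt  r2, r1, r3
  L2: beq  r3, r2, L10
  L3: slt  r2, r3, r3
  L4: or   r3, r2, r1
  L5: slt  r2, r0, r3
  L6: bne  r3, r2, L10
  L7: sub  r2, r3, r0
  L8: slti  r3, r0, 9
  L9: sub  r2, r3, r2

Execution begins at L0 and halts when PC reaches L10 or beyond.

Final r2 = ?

3

PC=0  slt  r2, r1, r3        | r0=0 r1=3 r2=1 r3=7
PC=1  slt  r2, r1, r3        | r0=0 r1=3 r2=1 r3=7
PC=2  beq  r3, r2, L10       | r0=0 r1=3 r2=1 r3=7  [not taken]
PC=3  slt  r2, r3, r3        | r0=0 r1=3 r2=0 r3=7
PC=4  or   r3, r2, r1        | r0=0 r1=3 r2=0 r3=3
PC=5  slt  r2, r0, r3        | r0=0 r1=3 r2=1 r3=3
PC=6  bne  r3, r2, L10       | r0=0 r1=3 r2=1 r3=3  [TAKEN]
PC=7  sub  r2, r3, r0        | r0=0 r1=3 r2=3 r3=3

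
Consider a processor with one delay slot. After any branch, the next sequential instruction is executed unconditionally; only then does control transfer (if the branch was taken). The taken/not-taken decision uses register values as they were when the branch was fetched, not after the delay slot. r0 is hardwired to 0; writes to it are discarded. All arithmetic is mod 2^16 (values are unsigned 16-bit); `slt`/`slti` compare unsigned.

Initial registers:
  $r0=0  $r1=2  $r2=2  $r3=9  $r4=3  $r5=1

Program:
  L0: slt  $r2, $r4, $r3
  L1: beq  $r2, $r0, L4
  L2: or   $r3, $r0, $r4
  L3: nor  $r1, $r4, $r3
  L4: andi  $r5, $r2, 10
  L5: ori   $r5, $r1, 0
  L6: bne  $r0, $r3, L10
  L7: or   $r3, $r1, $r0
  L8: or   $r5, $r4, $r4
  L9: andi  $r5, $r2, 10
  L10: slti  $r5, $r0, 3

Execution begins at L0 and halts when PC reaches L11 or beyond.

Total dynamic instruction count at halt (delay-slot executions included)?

PC=0  slt  $r2, $r4, $r3     | $r0=0 $r1=2 $r2=1 $r3=9 $r4=3 $r5=1
PC=1  beq  $r2, $r0, L4      | $r0=0 $r1=2 $r2=1 $r3=9 $r4=3 $r5=1  [not taken]
PC=2  or   $r3, $r0, $r4     | $r0=0 $r1=2 $r2=1 $r3=3 $r4=3 $r5=1
PC=3  nor  $r1, $r4, $r3     | $r0=0 $r1=65532 $r2=1 $r3=3 $r4=3 $r5=1
PC=4  andi  $r5, $r2, 10     | $r0=0 $r1=65532 $r2=1 $r3=3 $r4=3 $r5=0
PC=5  ori   $r5, $r1, 0      | $r0=0 $r1=65532 $r2=1 $r3=3 $r4=3 $r5=65532
PC=6  bne  $r0, $r3, L10     | $r0=0 $r1=65532 $r2=1 $r3=3 $r4=3 $r5=65532  [TAKEN]
PC=7  or   $r3, $r1, $r0     | $r0=0 $r1=65532 $r2=1 $r3=65532 $r4=3 $r5=65532
PC=10 slti  $r5, $r0, 3      | $r0=0 $r1=65532 $r2=1 $r3=65532 $r4=3 $r5=1

9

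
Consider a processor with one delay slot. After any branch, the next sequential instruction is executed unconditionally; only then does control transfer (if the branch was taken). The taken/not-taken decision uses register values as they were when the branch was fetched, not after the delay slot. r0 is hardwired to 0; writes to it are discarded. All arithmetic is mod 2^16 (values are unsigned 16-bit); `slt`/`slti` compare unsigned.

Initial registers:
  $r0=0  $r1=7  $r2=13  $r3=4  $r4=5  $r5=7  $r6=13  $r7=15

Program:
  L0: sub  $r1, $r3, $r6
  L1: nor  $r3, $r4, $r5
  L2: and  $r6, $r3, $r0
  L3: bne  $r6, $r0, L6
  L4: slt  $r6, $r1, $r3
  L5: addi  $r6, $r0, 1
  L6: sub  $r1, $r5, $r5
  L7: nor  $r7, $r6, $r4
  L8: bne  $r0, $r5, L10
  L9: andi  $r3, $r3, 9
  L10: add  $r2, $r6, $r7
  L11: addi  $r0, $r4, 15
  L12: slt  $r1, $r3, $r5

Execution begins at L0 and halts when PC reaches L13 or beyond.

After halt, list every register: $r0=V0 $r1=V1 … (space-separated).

$r0=0 $r1=0 $r2=65531 $r3=8 $r4=5 $r5=7 $r6=1 $r7=65530

[0] sub  $r1, $r3, $r6  →  {$r0:0, $r1:65527, $r2:13, $r3:4, $r4:5, $r5:7, $r6:13, $r7:15}
[1] nor  $r3, $r4, $r5  →  {$r0:0, $r1:65527, $r2:13, $r3:65528, $r4:5, $r5:7, $r6:13, $r7:15}
[2] and  $r6, $r3, $r0  →  {$r0:0, $r1:65527, $r2:13, $r3:65528, $r4:5, $r5:7, $r6:0, $r7:15}
[3] bne  $r6, $r0, L6  →  {$r0:0, $r1:65527, $r2:13, $r3:65528, $r4:5, $r5:7, $r6:0, $r7:15}  ⟨branch fallthrough⟩
[4] slt  $r6, $r1, $r3  →  {$r0:0, $r1:65527, $r2:13, $r3:65528, $r4:5, $r5:7, $r6:1, $r7:15}
[5] addi  $r6, $r0, 1  →  {$r0:0, $r1:65527, $r2:13, $r3:65528, $r4:5, $r5:7, $r6:1, $r7:15}
[6] sub  $r1, $r5, $r5  →  {$r0:0, $r1:0, $r2:13, $r3:65528, $r4:5, $r5:7, $r6:1, $r7:15}
[7] nor  $r7, $r6, $r4  →  {$r0:0, $r1:0, $r2:13, $r3:65528, $r4:5, $r5:7, $r6:1, $r7:65530}
[8] bne  $r0, $r5, L10  →  {$r0:0, $r1:0, $r2:13, $r3:65528, $r4:5, $r5:7, $r6:1, $r7:65530}  ⟨branch taken⟩
[9] andi  $r3, $r3, 9  →  {$r0:0, $r1:0, $r2:13, $r3:8, $r4:5, $r5:7, $r6:1, $r7:65530}
[10] add  $r2, $r6, $r7  →  {$r0:0, $r1:0, $r2:65531, $r3:8, $r4:5, $r5:7, $r6:1, $r7:65530}
[11] addi  $r0, $r4, 15  →  {$r0:0, $r1:0, $r2:65531, $r3:8, $r4:5, $r5:7, $r6:1, $r7:65530}
[12] slt  $r1, $r3, $r5  →  {$r0:0, $r1:0, $r2:65531, $r3:8, $r4:5, $r5:7, $r6:1, $r7:65530}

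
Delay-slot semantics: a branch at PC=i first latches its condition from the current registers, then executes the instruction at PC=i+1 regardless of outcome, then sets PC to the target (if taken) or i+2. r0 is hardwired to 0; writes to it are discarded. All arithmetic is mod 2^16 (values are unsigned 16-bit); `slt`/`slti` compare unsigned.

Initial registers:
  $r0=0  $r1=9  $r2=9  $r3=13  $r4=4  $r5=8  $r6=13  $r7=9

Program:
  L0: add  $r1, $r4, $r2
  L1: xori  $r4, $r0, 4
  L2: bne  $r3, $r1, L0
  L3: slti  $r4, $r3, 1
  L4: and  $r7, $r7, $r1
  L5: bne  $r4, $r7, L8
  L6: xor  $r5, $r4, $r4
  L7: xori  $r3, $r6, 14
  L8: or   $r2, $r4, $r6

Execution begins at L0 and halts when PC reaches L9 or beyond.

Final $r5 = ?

PC=0  add  $r1, $r4, $r2     | $r0=0 $r1=13 $r2=9 $r3=13 $r4=4 $r5=8 $r6=13 $r7=9
PC=1  xori  $r4, $r0, 4      | $r0=0 $r1=13 $r2=9 $r3=13 $r4=4 $r5=8 $r6=13 $r7=9
PC=2  bne  $r3, $r1, L0      | $r0=0 $r1=13 $r2=9 $r3=13 $r4=4 $r5=8 $r6=13 $r7=9  [not taken]
PC=3  slti  $r4, $r3, 1      | $r0=0 $r1=13 $r2=9 $r3=13 $r4=0 $r5=8 $r6=13 $r7=9
PC=4  and  $r7, $r7, $r1     | $r0=0 $r1=13 $r2=9 $r3=13 $r4=0 $r5=8 $r6=13 $r7=9
PC=5  bne  $r4, $r7, L8      | $r0=0 $r1=13 $r2=9 $r3=13 $r4=0 $r5=8 $r6=13 $r7=9  [TAKEN]
PC=6  xor  $r5, $r4, $r4     | $r0=0 $r1=13 $r2=9 $r3=13 $r4=0 $r5=0 $r6=13 $r7=9
PC=8  or   $r2, $r4, $r6     | $r0=0 $r1=13 $r2=13 $r3=13 $r4=0 $r5=0 $r6=13 $r7=9

0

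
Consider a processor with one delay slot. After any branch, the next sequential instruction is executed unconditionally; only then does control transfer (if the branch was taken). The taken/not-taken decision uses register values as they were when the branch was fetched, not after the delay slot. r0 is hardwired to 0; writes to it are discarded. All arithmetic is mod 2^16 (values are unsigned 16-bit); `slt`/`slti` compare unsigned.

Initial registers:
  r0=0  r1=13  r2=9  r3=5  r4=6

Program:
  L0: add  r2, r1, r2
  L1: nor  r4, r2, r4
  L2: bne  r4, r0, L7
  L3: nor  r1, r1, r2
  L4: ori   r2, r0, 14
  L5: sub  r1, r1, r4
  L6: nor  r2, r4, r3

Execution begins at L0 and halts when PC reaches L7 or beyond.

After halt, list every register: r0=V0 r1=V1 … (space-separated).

PC=0  add  r2, r1, r2        | r0=0 r1=13 r2=22 r3=5 r4=6
PC=1  nor  r4, r2, r4        | r0=0 r1=13 r2=22 r3=5 r4=65513
PC=2  bne  r4, r0, L7        | r0=0 r1=13 r2=22 r3=5 r4=65513  [TAKEN]
PC=3  nor  r1, r1, r2        | r0=0 r1=65504 r2=22 r3=5 r4=65513

r0=0 r1=65504 r2=22 r3=5 r4=65513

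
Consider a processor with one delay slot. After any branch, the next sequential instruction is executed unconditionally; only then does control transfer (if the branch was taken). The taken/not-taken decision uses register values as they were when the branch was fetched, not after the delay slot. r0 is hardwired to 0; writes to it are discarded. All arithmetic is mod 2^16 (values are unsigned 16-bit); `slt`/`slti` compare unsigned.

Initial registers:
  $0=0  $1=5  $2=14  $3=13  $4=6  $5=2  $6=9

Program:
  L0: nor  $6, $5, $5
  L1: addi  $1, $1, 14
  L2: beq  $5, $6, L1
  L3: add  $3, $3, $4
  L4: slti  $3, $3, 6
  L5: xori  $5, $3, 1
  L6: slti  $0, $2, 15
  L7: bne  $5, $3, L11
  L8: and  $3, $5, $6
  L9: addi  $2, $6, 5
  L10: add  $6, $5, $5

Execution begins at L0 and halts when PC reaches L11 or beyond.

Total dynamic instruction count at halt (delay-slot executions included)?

9

#0 nor  $6, $5, $5 ; 0/5/14/13/6/2/65533
#1 addi  $1, $1, 14 ; 0/19/14/13/6/2/65533
#2 beq  $5, $6, L1 ; 0/19/14/13/6/2/65533 ; →fallthru
#3 add  $3, $3, $4 ; 0/19/14/19/6/2/65533
#4 slti  $3, $3, 6 ; 0/19/14/0/6/2/65533
#5 xori  $5, $3, 1 ; 0/19/14/0/6/1/65533
#6 slti  $0, $2, 15 ; 0/19/14/0/6/1/65533
#7 bne  $5, $3, L11 ; 0/19/14/0/6/1/65533 ; →target
#8 and  $3, $5, $6 ; 0/19/14/1/6/1/65533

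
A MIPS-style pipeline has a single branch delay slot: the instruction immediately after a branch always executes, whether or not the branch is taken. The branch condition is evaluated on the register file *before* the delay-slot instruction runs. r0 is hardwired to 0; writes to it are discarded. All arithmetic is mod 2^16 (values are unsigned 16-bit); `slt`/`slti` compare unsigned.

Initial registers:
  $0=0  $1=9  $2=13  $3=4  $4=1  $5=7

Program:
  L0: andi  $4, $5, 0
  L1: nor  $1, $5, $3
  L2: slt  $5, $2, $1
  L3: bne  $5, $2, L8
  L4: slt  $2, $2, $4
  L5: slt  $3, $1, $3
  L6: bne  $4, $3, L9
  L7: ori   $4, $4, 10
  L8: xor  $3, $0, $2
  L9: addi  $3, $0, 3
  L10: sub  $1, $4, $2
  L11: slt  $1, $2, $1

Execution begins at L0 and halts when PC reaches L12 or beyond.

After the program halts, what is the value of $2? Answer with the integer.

0

PC=0  andi  $4, $5, 0        | $0=0 $1=9 $2=13 $3=4 $4=0 $5=7
PC=1  nor  $1, $5, $3        | $0=0 $1=65528 $2=13 $3=4 $4=0 $5=7
PC=2  slt  $5, $2, $1        | $0=0 $1=65528 $2=13 $3=4 $4=0 $5=1
PC=3  bne  $5, $2, L8        | $0=0 $1=65528 $2=13 $3=4 $4=0 $5=1  [TAKEN]
PC=4  slt  $2, $2, $4        | $0=0 $1=65528 $2=0 $3=4 $4=0 $5=1
PC=8  xor  $3, $0, $2        | $0=0 $1=65528 $2=0 $3=0 $4=0 $5=1
PC=9  addi  $3, $0, 3        | $0=0 $1=65528 $2=0 $3=3 $4=0 $5=1
PC=10 sub  $1, $4, $2        | $0=0 $1=0 $2=0 $3=3 $4=0 $5=1
PC=11 slt  $1, $2, $1        | $0=0 $1=0 $2=0 $3=3 $4=0 $5=1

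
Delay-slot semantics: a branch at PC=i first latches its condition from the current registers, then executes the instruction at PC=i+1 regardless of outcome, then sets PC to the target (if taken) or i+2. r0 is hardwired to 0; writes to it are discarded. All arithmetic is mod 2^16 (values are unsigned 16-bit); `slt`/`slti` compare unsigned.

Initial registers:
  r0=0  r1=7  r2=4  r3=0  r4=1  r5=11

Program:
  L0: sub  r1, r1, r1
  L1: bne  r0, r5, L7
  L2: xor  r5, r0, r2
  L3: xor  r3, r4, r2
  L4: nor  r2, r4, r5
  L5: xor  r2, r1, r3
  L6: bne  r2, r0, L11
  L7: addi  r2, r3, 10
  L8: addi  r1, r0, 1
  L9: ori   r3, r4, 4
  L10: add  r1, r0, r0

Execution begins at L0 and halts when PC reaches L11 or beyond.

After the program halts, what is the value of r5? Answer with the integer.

#0 sub  r1, r1, r1 ; 0/0/4/0/1/11
#1 bne  r0, r5, L7 ; 0/0/4/0/1/11 ; →target
#2 xor  r5, r0, r2 ; 0/0/4/0/1/4
#7 addi  r2, r3, 10 ; 0/0/10/0/1/4
#8 addi  r1, r0, 1 ; 0/1/10/0/1/4
#9 ori   r3, r4, 4 ; 0/1/10/5/1/4
#10 add  r1, r0, r0 ; 0/0/10/5/1/4

4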